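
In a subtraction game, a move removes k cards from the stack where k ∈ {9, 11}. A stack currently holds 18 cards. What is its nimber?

2

Build the Grundy sequence with g(k) = mex{g(k−s) : s ∈ {9, 11}, s ≤ k}:
k:     0  1  2  3  4  5  6  7  8  9 10 11 12 13 14 15 16 17 18
g(k):  0  0  0  0  0  0  0  0  0  1  1  1  1  1  1  1  1  1  2
So g(18) = 2.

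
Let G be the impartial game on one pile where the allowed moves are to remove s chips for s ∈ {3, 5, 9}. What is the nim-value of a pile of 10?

3

Build the Grundy sequence with g(k) = mex{g(k−s) : s ∈ {3, 5, 9}, s ≤ k}:
g(0) = mex{} = 0
g(1) = mex{} = 0
g(2) = mex{} = 0
g(3) = mex{0} = 1
g(4) = mex{0} = 1
g(5) = mex{0} = 1
g(6) = mex{0,1} = 2
g(7) = mex{0,1} = 2
g(8) = mex{1} = 0
g(9) = mex{0,1,2} = 3
g(10) = mex{0,1,2} = 3
So g(10) = 3.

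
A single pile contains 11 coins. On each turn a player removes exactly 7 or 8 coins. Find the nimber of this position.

Grundy values for subtraction set {7, 8}:
g(0) = mex{} = 0
g(1) = mex{} = 0
g(2) = mex{} = 0
g(3) = mex{} = 0
g(4) = mex{} = 0
g(5) = mex{} = 0
g(6) = mex{} = 0
g(7) = mex{0} = 1
g(8) = mex{0} = 1
g(9) = mex{0} = 1
g(10) = mex{0} = 1
g(11) = mex{0} = 1
So g(11) = 1.

1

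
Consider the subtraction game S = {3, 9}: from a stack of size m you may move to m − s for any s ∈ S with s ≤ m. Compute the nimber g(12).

0

Build the Grundy sequence with g(k) = mex{g(k−s) : s ∈ {3, 9}, s ≤ k}:
k:     0  1  2  3  4  5  6  7  8  9 10 11 12
g(k):  0  0  0  1  1  1  0  0  0  1  1  1  0
So g(12) = 0.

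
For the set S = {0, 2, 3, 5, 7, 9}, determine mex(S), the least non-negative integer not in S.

1

0 is in the set but 1 is not, so the mex is 1.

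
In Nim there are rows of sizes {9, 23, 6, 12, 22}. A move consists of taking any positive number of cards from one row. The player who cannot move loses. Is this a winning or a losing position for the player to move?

Winning position

Compute the nim-sum pairwise:
9 ⊕ 23 = 30
30 ⊕ 6 = 24
24 ⊕ 12 = 20
20 ⊕ 22 = 2
The nim-sum is 2 ≠ 0, so this is an N-position: the player to move can win.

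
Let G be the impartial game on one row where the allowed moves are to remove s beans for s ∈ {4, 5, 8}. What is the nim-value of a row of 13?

Build the Grundy sequence with g(k) = mex{g(k−s) : s ∈ {4, 5, 8}, s ≤ k}:
k:     0  1  2  3  4  5  6  7  8  9 10 11 12 13
g(k):  0  0  0  0  1  1  1  1  2  2  2  2  0  0
So g(13) = 0.

0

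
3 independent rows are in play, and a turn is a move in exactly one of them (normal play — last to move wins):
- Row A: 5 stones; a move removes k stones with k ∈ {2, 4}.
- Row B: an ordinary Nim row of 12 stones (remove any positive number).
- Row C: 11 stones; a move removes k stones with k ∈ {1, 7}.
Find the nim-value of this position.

15

Grundy values for row A (subtraction set {2, 4}):
g(0) = mex{} = 0
g(1) = mex{} = 0
g(2) = mex{0} = 1
g(3) = mex{0} = 1
g(4) = mex{0,1} = 2
g(5) = mex{0,1} = 2
So g(5) = 2.
Row B is a plain Nim row of size 12, so its Grundy value is 12.
For row C, compute g(0), g(1), … with moves {1, 7}:
g(0) = mex{} = 0
g(1) = mex{0} = 1
g(2) = mex{1} = 0
g(3) = mex{0} = 1
g(4) = mex{1} = 0
g(5) = mex{0} = 1
g(6) = mex{1} = 0
g(7) = mex{0} = 1
g(8) = mex{1} = 0
g(9) = mex{0} = 1
g(10) = mex{1} = 0
g(11) = mex{0} = 1
So g(11) = 1.
The value of a disjunctive sum is the nim-sum of the parts.
Combined value = 2 XOR 12 XOR 1 = 15.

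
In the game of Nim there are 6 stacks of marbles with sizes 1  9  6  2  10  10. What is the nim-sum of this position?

12

Bitwise XOR of the heap sizes:
  0001  (1)
  1001  (9)
  0110  (6)
  0010  (2)
  1010  (10)
  1010  (10)
  ----
  1100  (12)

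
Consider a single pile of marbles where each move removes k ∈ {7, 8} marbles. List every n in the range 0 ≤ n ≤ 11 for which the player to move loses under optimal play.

Grundy values for subtraction set {7, 8}:
k:     0  1  2  3  4  5  6  7  8  9 10 11
g(k):  0  0  0  0  0  0  0  1  1  1  1  1
The P-positions (g = 0) in 0..11 are 0, 1, 2, 3, 4, 5, 6.

0, 1, 2, 3, 4, 5, 6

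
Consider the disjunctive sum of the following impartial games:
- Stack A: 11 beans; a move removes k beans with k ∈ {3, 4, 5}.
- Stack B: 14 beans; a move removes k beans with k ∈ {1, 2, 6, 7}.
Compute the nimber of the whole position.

2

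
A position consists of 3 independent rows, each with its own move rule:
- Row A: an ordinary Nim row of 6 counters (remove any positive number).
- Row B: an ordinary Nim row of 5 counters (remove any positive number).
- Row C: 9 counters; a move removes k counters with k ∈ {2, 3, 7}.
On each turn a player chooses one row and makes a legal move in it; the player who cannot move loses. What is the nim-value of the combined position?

1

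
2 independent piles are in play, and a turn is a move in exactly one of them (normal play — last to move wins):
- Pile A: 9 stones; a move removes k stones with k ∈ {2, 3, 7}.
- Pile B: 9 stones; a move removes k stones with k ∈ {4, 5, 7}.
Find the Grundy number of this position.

0

Grundy values for pile A (subtraction set {2, 3, 7}):
g(0) = mex{} = 0
g(1) = mex{} = 0
g(2) = mex{0} = 1
g(3) = mex{0} = 1
g(4) = mex{0,1} = 2
g(5) = mex{1} = 0
g(6) = mex{1,2} = 0
g(7) = mex{0,2} = 1
g(8) = mex{0} = 1
g(9) = mex{0,1} = 2
So g(9) = 2.
For pile B, compute g(0), g(1), … with moves {4, 5, 7}:
g(0) = mex{} = 0
g(1) = mex{} = 0
g(2) = mex{} = 0
g(3) = mex{} = 0
g(4) = mex{0} = 1
g(5) = mex{0} = 1
g(6) = mex{0} = 1
g(7) = mex{0} = 1
g(8) = mex{0,1} = 2
g(9) = mex{0,1} = 2
So g(9) = 2.
By the Sprague-Grundy theorem, the Grundy value of a sum of independent games is the XOR of the component values.
Combined value = 2 ⊕ 2 = 0.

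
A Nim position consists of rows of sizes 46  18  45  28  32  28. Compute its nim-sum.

Nim-sum: 46 XOR 18 XOR 45 XOR 28 XOR 32 XOR 28 = 49.

49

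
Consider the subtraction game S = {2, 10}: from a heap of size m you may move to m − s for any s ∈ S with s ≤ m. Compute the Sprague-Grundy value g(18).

1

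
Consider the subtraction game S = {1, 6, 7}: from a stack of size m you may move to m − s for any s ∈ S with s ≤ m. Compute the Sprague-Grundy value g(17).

Grundy values for subtraction set {1, 6, 7}:
k:     0  1  2  3  4  5  6  7  8  9 10 11 12 13 14 15 16 17
g(k):  0  1  0  1  0  1  2  3  2  3  2  3  0  1  0  1  0  1
So g(17) = 1.

1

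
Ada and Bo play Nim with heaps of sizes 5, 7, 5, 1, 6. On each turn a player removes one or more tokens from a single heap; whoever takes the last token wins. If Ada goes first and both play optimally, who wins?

Bo wins

Nim-sum: 5 ^ 7 ^ 5 ^ 1 ^ 6 = 0.
The nim-sum is 0, so this is a P-position: the player to move is in a losing position under optimal play; Ada is about to move from it and so loses — Bo wins.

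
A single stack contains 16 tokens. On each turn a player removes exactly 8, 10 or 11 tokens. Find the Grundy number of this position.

Compute g(0), g(1), … for moves {8, 10, 11}:
k:     0  1  2  3  4  5  6  7  8  9 10 11 12 13 14 15 16
g(k):  0  0  0  0  0  0  0  0  1  1  1  1  1  1  1  1  2
So g(16) = 2.

2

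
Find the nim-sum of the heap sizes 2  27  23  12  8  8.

2

In binary:
  00010  (2)
  11011  (27)
  10111  (23)
  01100  (12)
  01000  (8)
  01000  (8)
  -----
  00010  (2)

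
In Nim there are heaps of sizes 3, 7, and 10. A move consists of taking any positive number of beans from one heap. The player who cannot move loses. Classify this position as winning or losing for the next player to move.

Winning position

Compute the nim-sum pairwise:
3 ⊕ 7 = 4
4 ⊕ 10 = 14
The nim-sum is 14 ≠ 0, so this is an N-position: the player to move can win.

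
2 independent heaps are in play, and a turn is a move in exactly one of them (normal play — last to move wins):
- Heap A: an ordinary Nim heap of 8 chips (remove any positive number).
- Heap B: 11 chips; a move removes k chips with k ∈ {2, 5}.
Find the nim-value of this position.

Heap A is a plain Nim heap of size 8, so its Grundy value is 8.
Grundy values for heap B (subtraction set {2, 5}):
g(0) = mex{} = 0
g(1) = mex{} = 0
g(2) = mex{0} = 1
g(3) = mex{0} = 1
g(4) = mex{1} = 0
g(5) = mex{0,1} = 2
g(6) = mex{0} = 1
g(7) = mex{1,2} = 0
g(8) = mex{1} = 0
g(9) = mex{0} = 1
g(10) = mex{0,2} = 1
g(11) = mex{1} = 0
So g(11) = 0.
The value of a disjunctive sum is the nim-sum of the parts.
Combined value = 8 ⊕ 0 = 8.

8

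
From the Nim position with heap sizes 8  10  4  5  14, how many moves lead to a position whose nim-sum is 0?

In binary:
  1000  (8)
  1010  (10)
  0100  (4)
  0101  (5)
  1110  (14)
  ----
  1101  (13)
The overall nim-sum is X = 13. A heap of size p has a winning move iff p XOR X < p (reduce it to p XOR X).
  8: 8 XOR 13 = 5 < 8 — winning move (to 5).
  10: 10 XOR 13 = 7 < 10 — winning move (to 7).
  4: 4 XOR 13 = 9 ≥ 4 — no move.
  5: 5 XOR 13 = 8 ≥ 5 — no move.
  14: 14 XOR 13 = 3 < 14 — winning move (to 3).
That gives 3 winning moves.

3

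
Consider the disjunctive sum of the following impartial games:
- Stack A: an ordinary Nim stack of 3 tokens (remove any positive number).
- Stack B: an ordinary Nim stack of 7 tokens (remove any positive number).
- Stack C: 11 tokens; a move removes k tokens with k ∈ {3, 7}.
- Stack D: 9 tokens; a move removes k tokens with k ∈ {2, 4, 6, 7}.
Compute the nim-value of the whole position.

Stack A is a plain Nim stack of size 3, so its Grundy value is 3.
Stack B is a plain Nim stack of size 7, so its Grundy value is 7.
Build the Grundy sequence for stack C with g(k) = mex{g(k−s) : s ∈ {3, 7}, s ≤ k}:
g(0) = mex{} = 0
g(1) = mex{} = 0
g(2) = mex{} = 0
g(3) = mex{0} = 1
g(4) = mex{0} = 1
g(5) = mex{0} = 1
g(6) = mex{1} = 0
g(7) = mex{0,1} = 2
g(8) = mex{0,1} = 2
g(9) = mex{0} = 1
g(10) = mex{1,2} = 0
g(11) = mex{1,2} = 0
So g(11) = 0.
Build the Grundy sequence for stack D with g(k) = mex{g(k−s) : s ∈ {2, 4, 6, 7}, s ≤ k}:
g(0) = mex{} = 0
g(1) = mex{} = 0
g(2) = mex{0} = 1
g(3) = mex{0} = 1
g(4) = mex{0,1} = 2
g(5) = mex{0,1} = 2
g(6) = mex{0,1,2} = 3
g(7) = mex{0,1,2} = 3
g(8) = mex{0,1,2,3} = 4
g(9) = mex{1,2,3} = 0
So g(9) = 0.
The value of a disjunctive sum is the nim-sum of the parts.
Combined value = 3 ⊕ 7 ⊕ 0 ⊕ 0 = 4.

4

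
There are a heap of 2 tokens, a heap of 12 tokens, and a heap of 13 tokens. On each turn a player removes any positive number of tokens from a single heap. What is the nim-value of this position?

3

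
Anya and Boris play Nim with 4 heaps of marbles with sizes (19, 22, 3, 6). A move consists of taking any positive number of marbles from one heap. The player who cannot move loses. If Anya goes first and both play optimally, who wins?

Boris wins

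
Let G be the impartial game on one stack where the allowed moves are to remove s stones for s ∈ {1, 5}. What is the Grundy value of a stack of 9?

Build the Grundy sequence with g(k) = mex{g(k−s) : s ∈ {1, 5}, s ≤ k}:
k:     0  1  2  3  4  5  6  7  8  9
g(k):  0  1  0  1  0  1  0  1  0  1
So g(9) = 1.

1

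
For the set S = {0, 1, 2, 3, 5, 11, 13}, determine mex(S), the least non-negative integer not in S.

4

The values 0, 1, 2, 3 are all present; 4 is the first non-negative integer missing from the set.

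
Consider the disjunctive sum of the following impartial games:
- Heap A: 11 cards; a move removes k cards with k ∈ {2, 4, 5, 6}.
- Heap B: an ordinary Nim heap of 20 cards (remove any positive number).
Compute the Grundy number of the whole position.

21

Grundy values for heap A (subtraction set {2, 4, 5, 6}):
g(0) = mex{} = 0
g(1) = mex{} = 0
g(2) = mex{0} = 1
g(3) = mex{0} = 1
g(4) = mex{0,1} = 2
g(5) = mex{0,1} = 2
g(6) = mex{0,1,2} = 3
g(7) = mex{0,1,2} = 3
g(8) = mex{1,2,3} = 0
g(9) = mex{1,2,3} = 0
g(10) = mex{0,2,3} = 1
g(11) = mex{0,2,3} = 1
So g(11) = 1.
Heap B is a plain Nim heap of size 20, so its Grundy value is 20.
By the Sprague-Grundy theorem, the Grundy value of a sum of independent games is the XOR of the component values.
Combined value = 1 ⊕ 20 = 21.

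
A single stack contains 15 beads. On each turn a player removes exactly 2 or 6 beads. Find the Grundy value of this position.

Grundy values for subtraction set {2, 6}:
k:     0  1  2  3  4  5  6  7  8  9 10 11 12 13 14 15
g(k):  0  0  1  1  0  0  1  1  0  0  1  1  0  0  1  1
So g(15) = 1.

1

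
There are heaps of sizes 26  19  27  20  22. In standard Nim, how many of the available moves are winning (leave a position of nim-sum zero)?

5

Write each in binary and XOR column by column:
  11010  (26)
  10011  (19)
  11011  (27)
  10100  (20)
  10110  (22)
  -----
  10000  (16)
The overall nim-sum is X = 16. A heap of size p has a winning move iff p XOR X < p (reduce it to p XOR X).
  26: 26 XOR 16 = 10 < 26 — winning move (to 10).
  19: 19 XOR 16 = 3 < 19 — winning move (to 3).
  27: 27 XOR 16 = 11 < 27 — winning move (to 11).
  20: 20 XOR 16 = 4 < 20 — winning move (to 4).
  22: 22 XOR 16 = 6 < 22 — winning move (to 6).
That gives 5 winning moves.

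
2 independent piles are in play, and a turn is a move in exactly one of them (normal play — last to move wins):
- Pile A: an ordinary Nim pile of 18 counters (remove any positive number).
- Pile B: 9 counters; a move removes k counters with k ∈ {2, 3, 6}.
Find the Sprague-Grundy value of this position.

Pile A is a plain Nim pile of size 18, so its Grundy value is 18.
Grundy values for pile B (subtraction set {2, 3, 6}):
k:     0  1  2  3  4  5  6  7  8  9
g(k):  0  0  1  1  2  0  3  1  2  0
So g(9) = 0.
By the Sprague-Grundy theorem, the Grundy value of a sum of independent games is the XOR of the component values.
Combined value = 18 XOR 0 = 18.

18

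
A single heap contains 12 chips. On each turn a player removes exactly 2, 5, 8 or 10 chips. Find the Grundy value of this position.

2

Build the Grundy sequence with g(k) = mex{g(k−s) : s ∈ {2, 5, 8, 10}, s ≤ k}:
k:     0  1  2  3  4  5  6  7  8  9 10 11 12
g(k):  0  0  1  1  0  2  1  0  2  1  3  2  2
So g(12) = 2.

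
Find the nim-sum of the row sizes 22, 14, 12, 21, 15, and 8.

6

Nim-sum: 22 ^ 14 ^ 12 ^ 21 ^ 15 ^ 8 = 6.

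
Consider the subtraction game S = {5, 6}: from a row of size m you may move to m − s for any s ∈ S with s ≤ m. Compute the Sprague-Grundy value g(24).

0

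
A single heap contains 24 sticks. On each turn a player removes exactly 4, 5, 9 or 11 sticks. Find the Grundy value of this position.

Grundy values for subtraction set {4, 5, 9, 11}:
k:     0  1  2  3  4  5  6  7  8  9 10 11 12 13 14 15 16 17 18 19 20 21 22 23 24
g(k):  0  0  0  0  1  1  1  1  2  2  2  2  3  3  3  0  0  0  0  1  1  1  1  2  2
So g(24) = 2.

2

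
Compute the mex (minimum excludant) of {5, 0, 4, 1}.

2

The values 0, 1 are all present; 2 is the first non-negative integer missing from the set.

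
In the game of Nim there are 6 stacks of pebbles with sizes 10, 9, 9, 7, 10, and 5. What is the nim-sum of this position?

Compute the nim-sum pairwise:
10 ⊕ 9 = 3
3 ⊕ 9 = 10
10 ⊕ 7 = 13
13 ⊕ 10 = 7
7 ⊕ 5 = 2

2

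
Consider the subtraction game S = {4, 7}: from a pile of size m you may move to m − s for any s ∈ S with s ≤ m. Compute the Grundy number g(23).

0

Grundy values for subtraction set {4, 7}:
k:     0  1  2  3  4  5  6  7  8  9 10 11 12 13 14 15 16 17 18 19 20 21 22 23
g(k):  0  0  0  0  1  1  1  1  2  2  2  0  0  0  0  1  1  1  1  2  2  2  0  0
So g(23) = 0.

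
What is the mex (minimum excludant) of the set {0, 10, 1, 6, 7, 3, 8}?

The values 0, 1 are all present; 2 is the first non-negative integer missing from the set.

2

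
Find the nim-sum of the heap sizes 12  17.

29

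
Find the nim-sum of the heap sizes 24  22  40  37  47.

Nim-sum: 24 ⊕ 22 ⊕ 40 ⊕ 37 ⊕ 47 = 44.

44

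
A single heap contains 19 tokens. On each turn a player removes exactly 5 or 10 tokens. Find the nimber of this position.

Compute g(0), g(1), … for moves {5, 10}:
k:     0  1  2  3  4  5  6  7  8  9 10 11 12 13 14 15 16 17 18 19
g(k):  0  0  0  0  0  1  1  1  1  1  2  2  2  2  2  0  0  0  0  0
So g(19) = 0.

0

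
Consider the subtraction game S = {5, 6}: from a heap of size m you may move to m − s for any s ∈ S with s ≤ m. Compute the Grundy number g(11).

Grundy values for subtraction set {5, 6}:
k:     0  1  2  3  4  5  6  7  8  9 10 11
g(k):  0  0  0  0  0  1  1  1  1  1  2  0
So g(11) = 0.

0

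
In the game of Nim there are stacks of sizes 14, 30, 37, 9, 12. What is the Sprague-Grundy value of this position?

Bitwise XOR of the heap sizes:
  001110  (14)
  011110  (30)
  100101  (37)
  001001  (9)
  001100  (12)
  ------
  110000  (48)

48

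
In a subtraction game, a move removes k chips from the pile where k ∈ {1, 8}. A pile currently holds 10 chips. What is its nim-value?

1

Build the Grundy sequence with g(k) = mex{g(k−s) : s ∈ {1, 8}, s ≤ k}:
g(0) = mex{} = 0
g(1) = mex{0} = 1
g(2) = mex{1} = 0
g(3) = mex{0} = 1
g(4) = mex{1} = 0
g(5) = mex{0} = 1
g(6) = mex{1} = 0
g(7) = mex{0} = 1
g(8) = mex{0,1} = 2
g(9) = mex{1,2} = 0
g(10) = mex{0} = 1
So g(10) = 1.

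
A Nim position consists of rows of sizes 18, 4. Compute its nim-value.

Nim-sum: 18 ⊕ 4 = 22.

22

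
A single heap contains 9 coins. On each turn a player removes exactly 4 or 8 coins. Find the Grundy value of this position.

Grundy values for subtraction set {4, 8}:
k:     0  1  2  3  4  5  6  7  8  9
g(k):  0  0  0  0  1  1  1  1  2  2
So g(9) = 2.

2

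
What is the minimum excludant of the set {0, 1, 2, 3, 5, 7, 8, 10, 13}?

The values 0, 1, 2, 3 are all present; 4 is the first non-negative integer missing from the set.

4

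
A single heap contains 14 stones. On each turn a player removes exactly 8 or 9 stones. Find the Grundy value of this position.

Compute g(0), g(1), … for moves {8, 9}:
k:     0  1  2  3  4  5  6  7  8  9 10 11 12 13 14
g(k):  0  0  0  0  0  0  0  0  1  1  1  1  1  1  1
So g(14) = 1.

1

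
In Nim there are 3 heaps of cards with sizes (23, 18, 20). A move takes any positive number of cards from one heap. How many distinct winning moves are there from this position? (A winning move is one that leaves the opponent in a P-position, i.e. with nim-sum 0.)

3

In binary:
  10111  (23)
  10010  (18)
  10100  (20)
  -----
  10001  (17)
The overall nim-sum is X = 17. A heap of size p has a winning move iff p XOR X < p (reduce it to p XOR X).
  23: 23 XOR 17 = 6 < 23 — winning move (to 6).
  18: 18 XOR 17 = 3 < 18 — winning move (to 3).
  20: 20 XOR 17 = 5 < 20 — winning move (to 5).
That gives 3 winning moves.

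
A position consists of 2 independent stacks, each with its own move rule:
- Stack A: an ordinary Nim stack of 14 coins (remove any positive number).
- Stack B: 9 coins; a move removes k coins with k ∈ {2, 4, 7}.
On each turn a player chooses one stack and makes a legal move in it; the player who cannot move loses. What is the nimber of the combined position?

14

Stack A is a plain Nim stack of size 14, so its Grundy value is 14.
For stack B, compute g(0), g(1), … with moves {2, 4, 7}:
k:     0  1  2  3  4  5  6  7  8  9
g(k):  0  0  1  1  2  2  0  3  1  0
So g(9) = 0.
By the Sprague-Grundy theorem, the Grundy value of a sum of independent games is the XOR of the component values.
Combined value = 14 XOR 0 = 14.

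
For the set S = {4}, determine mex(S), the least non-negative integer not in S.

0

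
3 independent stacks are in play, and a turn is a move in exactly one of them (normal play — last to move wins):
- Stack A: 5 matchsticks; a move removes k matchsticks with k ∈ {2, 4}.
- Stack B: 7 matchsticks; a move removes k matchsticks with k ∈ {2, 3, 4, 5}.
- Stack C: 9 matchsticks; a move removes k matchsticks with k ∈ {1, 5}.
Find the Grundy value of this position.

3

For stack A, compute g(0), g(1), … with moves {2, 4}:
g(0) = mex{} = 0
g(1) = mex{} = 0
g(2) = mex{0} = 1
g(3) = mex{0} = 1
g(4) = mex{0,1} = 2
g(5) = mex{0,1} = 2
So g(5) = 2.
Grundy values for stack B (subtraction set {2, 3, 4, 5}):
g(0) = mex{} = 0
g(1) = mex{} = 0
g(2) = mex{0} = 1
g(3) = mex{0} = 1
g(4) = mex{0,1} = 2
g(5) = mex{0,1} = 2
g(6) = mex{0,1,2} = 3
g(7) = mex{1,2} = 0
So g(7) = 0.
For stack C, compute g(0), g(1), … with moves {1, 5}:
g(0) = mex{} = 0
g(1) = mex{0} = 1
g(2) = mex{1} = 0
g(3) = mex{0} = 1
g(4) = mex{1} = 0
g(5) = mex{0} = 1
g(6) = mex{1} = 0
g(7) = mex{0} = 1
g(8) = mex{1} = 0
g(9) = mex{0} = 1
So g(9) = 1.
By the Sprague-Grundy theorem, the Grundy value of a sum of independent games is the XOR of the component values.
Combined value = 2 XOR 0 XOR 1 = 3.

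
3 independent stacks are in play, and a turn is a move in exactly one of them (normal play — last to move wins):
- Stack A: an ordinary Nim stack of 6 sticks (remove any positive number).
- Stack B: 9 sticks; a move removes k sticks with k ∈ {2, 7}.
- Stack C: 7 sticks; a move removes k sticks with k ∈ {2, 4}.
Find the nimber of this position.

6

Stack A is a plain Nim stack of size 6, so its Grundy value is 6.
For stack B, compute g(0), g(1), … with moves {2, 7}:
g(0) = mex{} = 0
g(1) = mex{} = 0
g(2) = mex{0} = 1
g(3) = mex{0} = 1
g(4) = mex{1} = 0
g(5) = mex{1} = 0
g(6) = mex{0} = 1
g(7) = mex{0} = 1
g(8) = mex{0,1} = 2
g(9) = mex{1} = 0
So g(9) = 0.
Build the Grundy sequence for stack C with g(k) = mex{g(k−s) : s ∈ {2, 4}, s ≤ k}:
k:     0  1  2  3  4  5  6  7
g(k):  0  0  1  1  2  2  0  0
So g(7) = 0.
The value of a disjunctive sum is the nim-sum of the parts.
Combined value = 6 ⊕ 0 ⊕ 0 = 6.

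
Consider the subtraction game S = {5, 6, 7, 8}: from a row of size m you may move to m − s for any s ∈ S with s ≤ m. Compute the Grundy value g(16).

0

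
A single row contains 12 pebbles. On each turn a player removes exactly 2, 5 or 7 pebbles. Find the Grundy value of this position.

Build the Grundy sequence with g(k) = mex{g(k−s) : s ∈ {2, 5, 7}, s ≤ k}:
g(0) = mex{} = 0
g(1) = mex{} = 0
g(2) = mex{0} = 1
g(3) = mex{0} = 1
g(4) = mex{1} = 0
g(5) = mex{0,1} = 2
g(6) = mex{0} = 1
g(7) = mex{0,1,2} = 3
g(8) = mex{0,1} = 2
g(9) = mex{0,1,3} = 2
g(10) = mex{1,2} = 0
g(11) = mex{0,1,2} = 3
g(12) = mex{0,2,3} = 1
So g(12) = 1.

1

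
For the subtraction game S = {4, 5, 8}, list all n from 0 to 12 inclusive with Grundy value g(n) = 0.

0, 1, 2, 3, 12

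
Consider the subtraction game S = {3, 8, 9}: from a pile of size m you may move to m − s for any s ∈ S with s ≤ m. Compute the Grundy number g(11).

Compute g(0), g(1), … for moves {3, 8, 9}:
k:     0  1  2  3  4  5  6  7  8  9 10 11
g(k):  0  0  0  1  1  1  0  0  2  1  1  3
So g(11) = 3.

3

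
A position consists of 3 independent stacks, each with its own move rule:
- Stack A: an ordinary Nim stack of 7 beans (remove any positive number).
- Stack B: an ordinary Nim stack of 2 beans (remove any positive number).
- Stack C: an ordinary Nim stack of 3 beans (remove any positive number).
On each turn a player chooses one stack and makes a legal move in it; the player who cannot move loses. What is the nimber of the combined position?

6

Stack A is a plain Nim stack of size 7, so its Grundy value is 7.
Stack B is a plain Nim stack of size 2, so its Grundy value is 2.
Stack C is a plain Nim stack of size 3, so its Grundy value is 3.
The value of a disjunctive sum is the nim-sum of the parts.
Combined value = 7 ⊕ 2 ⊕ 3 = 6.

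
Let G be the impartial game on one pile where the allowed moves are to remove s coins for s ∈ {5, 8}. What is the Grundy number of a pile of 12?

Build the Grundy sequence with g(k) = mex{g(k−s) : s ∈ {5, 8}, s ≤ k}:
g(0) = mex{} = 0
g(1) = mex{} = 0
g(2) = mex{} = 0
g(3) = mex{} = 0
g(4) = mex{} = 0
g(5) = mex{0} = 1
g(6) = mex{0} = 1
g(7) = mex{0} = 1
g(8) = mex{0} = 1
g(9) = mex{0} = 1
g(10) = mex{0,1} = 2
g(11) = mex{0,1} = 2
g(12) = mex{0,1} = 2
So g(12) = 2.

2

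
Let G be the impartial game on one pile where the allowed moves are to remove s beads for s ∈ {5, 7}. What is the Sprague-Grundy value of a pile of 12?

Grundy values for subtraction set {5, 7}:
g(0) = mex{} = 0
g(1) = mex{} = 0
g(2) = mex{} = 0
g(3) = mex{} = 0
g(4) = mex{} = 0
g(5) = mex{0} = 1
g(6) = mex{0} = 1
g(7) = mex{0} = 1
g(8) = mex{0} = 1
g(9) = mex{0} = 1
g(10) = mex{0,1} = 2
g(11) = mex{0,1} = 2
g(12) = mex{1} = 0
So g(12) = 0.

0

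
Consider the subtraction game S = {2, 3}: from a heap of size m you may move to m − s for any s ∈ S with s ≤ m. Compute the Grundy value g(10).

Compute g(0), g(1), … for moves {2, 3}:
k:     0  1  2  3  4  5  6  7  8  9 10
g(k):  0  0  1  1  2  0  0  1  1  2  0
So g(10) = 0.

0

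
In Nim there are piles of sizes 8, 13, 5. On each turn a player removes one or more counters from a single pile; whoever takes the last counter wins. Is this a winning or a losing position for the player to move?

Losing position

Write each in binary and XOR column by column:
  1000  (8)
  1101  (13)
  0101  (5)
  ----
  0000  (0)
The nim-sum is 0, so this is a P-position: the player to move is in a losing position under optimal play.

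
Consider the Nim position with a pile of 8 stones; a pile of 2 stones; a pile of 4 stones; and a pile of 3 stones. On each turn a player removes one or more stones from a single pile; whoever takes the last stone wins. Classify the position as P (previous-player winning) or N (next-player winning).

N-position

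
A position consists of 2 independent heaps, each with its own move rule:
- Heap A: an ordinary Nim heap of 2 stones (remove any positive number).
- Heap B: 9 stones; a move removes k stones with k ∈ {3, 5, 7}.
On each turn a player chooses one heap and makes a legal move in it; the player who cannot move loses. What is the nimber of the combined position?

Heap A is a plain Nim heap of size 2, so its Grundy value is 2.
For heap B, compute g(0), g(1), … with moves {3, 5, 7}:
g(0) = mex{} = 0
g(1) = mex{} = 0
g(2) = mex{} = 0
g(3) = mex{0} = 1
g(4) = mex{0} = 1
g(5) = mex{0} = 1
g(6) = mex{0,1} = 2
g(7) = mex{0,1} = 2
g(8) = mex{0,1} = 2
g(9) = mex{0,1,2} = 3
So g(9) = 3.
The value of a disjunctive sum is the nim-sum of the parts.
Combined value = 2 ⊕ 3 = 1.

1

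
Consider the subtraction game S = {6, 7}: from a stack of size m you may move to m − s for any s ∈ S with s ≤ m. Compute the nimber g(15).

0

Grundy values for subtraction set {6, 7}:
k:     0  1  2  3  4  5  6  7  8  9 10 11 12 13 14 15
g(k):  0  0  0  0  0  0  1  1  1  1  1  1  2  0  0  0
So g(15) = 0.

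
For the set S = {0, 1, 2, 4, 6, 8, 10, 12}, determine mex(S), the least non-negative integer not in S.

The values 0, 1, 2 are all present; 3 is the first non-negative integer missing from the set.

3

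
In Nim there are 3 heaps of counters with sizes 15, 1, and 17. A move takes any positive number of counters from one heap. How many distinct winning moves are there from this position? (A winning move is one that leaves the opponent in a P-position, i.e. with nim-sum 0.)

1

Compute the nim-sum pairwise:
15 ^ 1 = 14
14 ^ 17 = 31
The overall nim-sum is X = 31. A heap of size p has a winning move iff p XOR X < p (reduce it to p XOR X).
  15: 15 XOR 31 = 16 ≥ 15 — no move.
  1: 1 XOR 31 = 30 ≥ 1 — no move.
  17: 17 XOR 31 = 14 < 17 — winning move (to 14).
That gives 1 winning move.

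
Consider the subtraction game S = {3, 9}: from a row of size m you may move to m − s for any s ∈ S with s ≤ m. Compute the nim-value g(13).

0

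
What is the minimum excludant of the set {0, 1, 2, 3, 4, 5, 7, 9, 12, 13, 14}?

The values 0, 1, 2, 3, 4, 5 are all present; 6 is the first non-negative integer missing from the set.

6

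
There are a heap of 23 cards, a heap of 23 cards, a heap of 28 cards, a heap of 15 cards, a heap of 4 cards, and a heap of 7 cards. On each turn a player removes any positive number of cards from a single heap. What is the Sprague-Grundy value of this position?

Nim-sum: 23 ⊕ 23 ⊕ 28 ⊕ 15 ⊕ 4 ⊕ 7 = 16.

16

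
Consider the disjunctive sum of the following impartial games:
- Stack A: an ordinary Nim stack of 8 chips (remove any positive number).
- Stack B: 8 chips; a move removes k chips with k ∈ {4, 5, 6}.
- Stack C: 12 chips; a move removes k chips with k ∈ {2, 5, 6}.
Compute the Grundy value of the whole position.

Stack A is a plain Nim stack of size 8, so its Grundy value is 8.
For stack B, compute g(0), g(1), … with moves {4, 5, 6}:
k:     0  1  2  3  4  5  6  7  8
g(k):  0  0  0  0  1  1  1  1  2
So g(8) = 2.
For stack C, compute g(0), g(1), … with moves {2, 5, 6}:
g(0) = mex{} = 0
g(1) = mex{} = 0
g(2) = mex{0} = 1
g(3) = mex{0} = 1
g(4) = mex{1} = 0
g(5) = mex{0,1} = 2
g(6) = mex{0} = 1
g(7) = mex{0,1,2} = 3
g(8) = mex{1} = 0
g(9) = mex{0,1,3} = 2
g(10) = mex{0,2} = 1
g(11) = mex{1,2} = 0
g(12) = mex{1,3} = 0
So g(12) = 0.
The value of a disjunctive sum is the nim-sum of the parts.
Combined value = 8 ⊕ 2 ⊕ 0 = 10.

10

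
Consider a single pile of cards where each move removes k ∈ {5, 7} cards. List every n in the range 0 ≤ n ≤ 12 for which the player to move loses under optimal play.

0, 1, 2, 3, 4, 12

Grundy values for subtraction set {5, 7}:
k:     0  1  2  3  4  5  6  7  8  9 10 11 12
g(k):  0  0  0  0  0  1  1  1  1  1  2  2  0
The P-positions (g = 0) in 0..12 are 0, 1, 2, 3, 4, 12.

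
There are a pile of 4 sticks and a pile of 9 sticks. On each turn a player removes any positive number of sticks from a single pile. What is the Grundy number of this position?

Bitwise XOR of the heap sizes:
  0100  (4)
  1001  (9)
  ----
  1101  (13)

13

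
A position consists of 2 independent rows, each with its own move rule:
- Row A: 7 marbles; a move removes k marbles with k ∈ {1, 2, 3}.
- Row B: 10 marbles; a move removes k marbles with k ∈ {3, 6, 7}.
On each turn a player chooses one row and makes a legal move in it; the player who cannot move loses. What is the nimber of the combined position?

3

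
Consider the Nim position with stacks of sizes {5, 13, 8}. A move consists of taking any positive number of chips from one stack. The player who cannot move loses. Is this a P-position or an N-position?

P-position

In binary:
  0101  (5)
  1101  (13)
  1000  (8)
  ----
  0000  (0)
The nim-sum is 0, so this is a P-position: the player to move is in a losing position under optimal play.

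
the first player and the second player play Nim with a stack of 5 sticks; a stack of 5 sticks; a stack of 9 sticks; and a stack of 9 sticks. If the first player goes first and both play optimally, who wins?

Compute the nim-sum pairwise:
5 XOR 5 = 0
0 XOR 9 = 9
9 XOR 9 = 0
The nim-sum is 0, so this is a P-position: the player to move is in a losing position under optimal play; the first player is about to move from it and so loses — the second player wins.

the second player wins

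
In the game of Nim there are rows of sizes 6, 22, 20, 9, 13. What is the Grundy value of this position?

0

Nim-sum: 6 XOR 22 XOR 20 XOR 9 XOR 13 = 0.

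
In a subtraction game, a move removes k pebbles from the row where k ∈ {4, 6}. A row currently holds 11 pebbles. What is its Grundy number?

0

Compute g(0), g(1), … for moves {4, 6}:
g(0) = mex{} = 0
g(1) = mex{} = 0
g(2) = mex{} = 0
g(3) = mex{} = 0
g(4) = mex{0} = 1
g(5) = mex{0} = 1
g(6) = mex{0} = 1
g(7) = mex{0} = 1
g(8) = mex{0,1} = 2
g(9) = mex{0,1} = 2
g(10) = mex{1} = 0
g(11) = mex{1} = 0
So g(11) = 0.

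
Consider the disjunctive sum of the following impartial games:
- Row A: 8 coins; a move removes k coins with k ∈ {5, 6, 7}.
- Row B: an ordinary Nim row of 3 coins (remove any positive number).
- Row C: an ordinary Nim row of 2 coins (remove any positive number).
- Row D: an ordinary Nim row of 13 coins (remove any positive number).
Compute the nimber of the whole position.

For row A, compute g(0), g(1), … with moves {5, 6, 7}:
g(0) = mex{} = 0
g(1) = mex{} = 0
g(2) = mex{} = 0
g(3) = mex{} = 0
g(4) = mex{} = 0
g(5) = mex{0} = 1
g(6) = mex{0} = 1
g(7) = mex{0} = 1
g(8) = mex{0} = 1
So g(8) = 1.
Row B is a plain Nim row of size 3, so its Grundy value is 3.
Row C is a plain Nim row of size 2, so its Grundy value is 2.
Row D is a plain Nim row of size 13, so its Grundy value is 13.
The value of a disjunctive sum is the nim-sum of the parts.
Combined value = 1 ⊕ 3 ⊕ 2 ⊕ 13 = 13.

13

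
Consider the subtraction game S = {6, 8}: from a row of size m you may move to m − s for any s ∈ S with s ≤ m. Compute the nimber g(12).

Compute g(0), g(1), … for moves {6, 8}:
g(0) = mex{} = 0
g(1) = mex{} = 0
g(2) = mex{} = 0
g(3) = mex{} = 0
g(4) = mex{} = 0
g(5) = mex{} = 0
g(6) = mex{0} = 1
g(7) = mex{0} = 1
g(8) = mex{0} = 1
g(9) = mex{0} = 1
g(10) = mex{0} = 1
g(11) = mex{0} = 1
g(12) = mex{0,1} = 2
So g(12) = 2.

2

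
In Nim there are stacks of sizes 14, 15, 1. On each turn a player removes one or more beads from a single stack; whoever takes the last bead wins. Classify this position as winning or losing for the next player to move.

Losing position

Nim-sum: 14 XOR 15 XOR 1 = 0.
The nim-sum is 0, so this is a P-position: the player to move is in a losing position under optimal play.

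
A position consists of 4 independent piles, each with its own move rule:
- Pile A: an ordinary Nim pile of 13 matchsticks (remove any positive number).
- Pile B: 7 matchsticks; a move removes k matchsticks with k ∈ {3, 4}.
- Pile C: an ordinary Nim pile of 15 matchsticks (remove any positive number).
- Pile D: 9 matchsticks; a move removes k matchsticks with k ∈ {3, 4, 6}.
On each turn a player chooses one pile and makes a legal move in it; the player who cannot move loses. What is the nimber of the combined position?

Pile A is a plain Nim pile of size 13, so its Grundy value is 13.
For pile B, compute g(0), g(1), … with moves {3, 4}:
k:     0  1  2  3  4  5  6  7
g(k):  0  0  0  1  1  1  2  0
So g(7) = 0.
Pile C is a plain Nim pile of size 15, so its Grundy value is 15.
Grundy values for pile D (subtraction set {3, 4, 6}):
k:     0  1  2  3  4  5  6  7  8  9
g(k):  0  0  0  1  1  1  2  2  2  0
So g(9) = 0.
By the Sprague-Grundy theorem, the Grundy value of a sum of independent games is the XOR of the component values.
Combined value = 13 ⊕ 0 ⊕ 15 ⊕ 0 = 2.

2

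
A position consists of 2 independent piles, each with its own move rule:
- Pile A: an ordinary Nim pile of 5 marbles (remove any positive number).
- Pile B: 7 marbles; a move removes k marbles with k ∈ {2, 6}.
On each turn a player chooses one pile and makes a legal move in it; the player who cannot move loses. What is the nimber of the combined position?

4

Pile A is a plain Nim pile of size 5, so its Grundy value is 5.
Grundy values for pile B (subtraction set {2, 6}):
k:     0  1  2  3  4  5  6  7
g(k):  0  0  1  1  0  0  1  1
So g(7) = 1.
The value of a disjunctive sum is the nim-sum of the parts.
Combined value = 5 XOR 1 = 4.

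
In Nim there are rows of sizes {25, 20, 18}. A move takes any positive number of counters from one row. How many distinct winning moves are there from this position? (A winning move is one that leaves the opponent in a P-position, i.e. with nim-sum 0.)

Write each in binary and XOR column by column:
  11001  (25)
  10100  (20)
  10010  (18)
  -----
  11111  (31)
The overall nim-sum is X = 31. A row of size p has a winning move iff p XOR X < p (reduce it to p XOR X).
  25: 25 XOR 31 = 6 < 25 — winning move (to 6).
  20: 20 XOR 31 = 11 < 20 — winning move (to 11).
  18: 18 XOR 31 = 13 < 18 — winning move (to 13).
That gives 3 winning moves.

3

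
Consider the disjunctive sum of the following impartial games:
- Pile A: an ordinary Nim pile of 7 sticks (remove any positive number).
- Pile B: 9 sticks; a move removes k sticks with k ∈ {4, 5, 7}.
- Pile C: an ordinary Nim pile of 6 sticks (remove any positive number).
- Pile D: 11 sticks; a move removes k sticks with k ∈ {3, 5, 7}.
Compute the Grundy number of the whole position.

3

Pile A is a plain Nim pile of size 7, so its Grundy value is 7.
Build the Grundy sequence for pile B with g(k) = mex{g(k−s) : s ∈ {4, 5, 7}, s ≤ k}:
k:     0  1  2  3  4  5  6  7  8  9
g(k):  0  0  0  0  1  1  1  1  2  2
So g(9) = 2.
Pile C is a plain Nim pile of size 6, so its Grundy value is 6.
For pile D, compute g(0), g(1), … with moves {3, 5, 7}:
k:     0  1  2  3  4  5  6  7  8  9 10 11
g(k):  0  0  0  1  1  1  2  2  2  3  0  0
So g(11) = 0.
The value of a disjunctive sum is the nim-sum of the parts.
Combined value = 7 ⊕ 2 ⊕ 6 ⊕ 0 = 3.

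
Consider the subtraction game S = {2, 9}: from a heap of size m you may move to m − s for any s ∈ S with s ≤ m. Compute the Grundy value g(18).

Build the Grundy sequence with g(k) = mex{g(k−s) : s ∈ {2, 9}, s ≤ k}:
k:     0  1  2  3  4  5  6  7  8  9 10 11 12 13 14 15 16 17 18
g(k):  0  0  1  1  0  0  1  1  0  2  1  0  0  1  1  0  0  1  1
So g(18) = 1.

1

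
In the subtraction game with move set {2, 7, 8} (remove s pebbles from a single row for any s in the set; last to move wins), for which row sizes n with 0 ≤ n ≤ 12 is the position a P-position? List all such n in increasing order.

0, 1, 4, 5, 10

Build the Grundy sequence with g(k) = mex{g(k−s) : s ∈ {2, 7, 8}, s ≤ k}:
k:     0  1  2  3  4  5  6  7  8  9 10 11 12
g(k):  0  0  1  1  0  0  1  1  2  2  0  3  1
The P-positions (g = 0) in 0..12 are 0, 1, 4, 5, 10.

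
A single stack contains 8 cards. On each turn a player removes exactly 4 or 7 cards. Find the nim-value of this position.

2

Build the Grundy sequence with g(k) = mex{g(k−s) : s ∈ {4, 7}, s ≤ k}:
k:     0  1  2  3  4  5  6  7  8
g(k):  0  0  0  0  1  1  1  1  2
So g(8) = 2.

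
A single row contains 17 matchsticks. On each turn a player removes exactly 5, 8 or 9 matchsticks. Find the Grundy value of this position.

Grundy values for subtraction set {5, 8, 9}:
k:     0  1  2  3  4  5  6  7  8  9 10 11 12 13 14 15 16 17
g(k):  0  0  0  0  0  1  1  1  1  1  2  2  2  2  0  0  0  0
So g(17) = 0.

0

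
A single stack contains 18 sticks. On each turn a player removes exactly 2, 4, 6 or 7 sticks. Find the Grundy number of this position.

Build the Grundy sequence with g(k) = mex{g(k−s) : s ∈ {2, 4, 6, 7}, s ≤ k}:
k:     0  1  2  3  4  5  6  7  8  9 10 11 12 13 14 15 16 17 18
g(k):  0  0  1  1  2  2  3  3  4  0  0  1  1  2  2  3  3  4  0
So g(18) = 0.

0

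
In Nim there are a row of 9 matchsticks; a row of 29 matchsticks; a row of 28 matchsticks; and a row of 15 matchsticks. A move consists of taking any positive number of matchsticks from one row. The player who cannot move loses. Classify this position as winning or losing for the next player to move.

Winning position

Nim-sum: 9 ⊕ 29 ⊕ 28 ⊕ 15 = 7.
The nim-sum is 7 ≠ 0, so this is an N-position: the player to move can win.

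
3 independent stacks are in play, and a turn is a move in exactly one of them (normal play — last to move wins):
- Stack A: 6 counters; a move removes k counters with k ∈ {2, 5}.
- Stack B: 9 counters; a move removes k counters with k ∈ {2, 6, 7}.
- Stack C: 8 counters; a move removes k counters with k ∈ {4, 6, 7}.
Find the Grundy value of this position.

Build the Grundy sequence for stack A with g(k) = mex{g(k−s) : s ∈ {2, 5}, s ≤ k}:
k:     0  1  2  3  4  5  6
g(k):  0  0  1  1  0  2  1
So g(6) = 1.
For stack B, compute g(0), g(1), … with moves {2, 6, 7}:
k:     0  1  2  3  4  5  6  7  8  9
g(k):  0  0  1  1  0  0  1  1  2  0
So g(9) = 0.
For stack C, compute g(0), g(1), … with moves {4, 6, 7}:
g(0) = mex{} = 0
g(1) = mex{} = 0
g(2) = mex{} = 0
g(3) = mex{} = 0
g(4) = mex{0} = 1
g(5) = mex{0} = 1
g(6) = mex{0} = 1
g(7) = mex{0} = 1
g(8) = mex{0,1} = 2
So g(8) = 2.
The value of a disjunctive sum is the nim-sum of the parts.
Combined value = 1 ⊕ 0 ⊕ 2 = 3.

3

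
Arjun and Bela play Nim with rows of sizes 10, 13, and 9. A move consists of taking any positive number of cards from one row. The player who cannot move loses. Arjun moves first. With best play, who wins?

Arjun wins

Nim-sum: 10 XOR 13 XOR 9 = 14.
The nim-sum is 14 ≠ 0, so this is an N-position: the player to move can win; Arjun has a winning move.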